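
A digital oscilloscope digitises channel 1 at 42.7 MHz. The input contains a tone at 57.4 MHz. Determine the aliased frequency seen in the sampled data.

14.7 MHz

57.4 MHz mod fs = 14.7 MHz.
14.7 MHz ≤ fs/2 = 21.35 MHz, appears at 14.7 MHz.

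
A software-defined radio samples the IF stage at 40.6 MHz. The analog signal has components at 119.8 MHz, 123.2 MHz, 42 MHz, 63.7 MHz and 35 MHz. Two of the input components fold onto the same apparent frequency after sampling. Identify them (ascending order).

fs/2 = 20.3 MHz.
119.8 MHz mod fs = 38.6 MHz.
38.6 MHz > fs/2 = 20.3 MHz, folds to fs − 38.6 MHz = 2 MHz.
123.2 MHz mod fs = 1.4 MHz.
1.4 MHz ≤ fs/2 = 20.3 MHz, appears at 1.4 MHz.
42 MHz mod fs = 1.4 MHz.
1.4 MHz ≤ fs/2 = 20.3 MHz, appears at 1.4 MHz.
63.7 MHz mod fs = 23.1 MHz.
23.1 MHz > fs/2 = 20.3 MHz, folds to fs − 23.1 MHz = 17.5 MHz.
35 MHz > fs/2 = 20.3 MHz, folds to fs − 35 MHz = 5.6 MHz.
42 MHz and 123.2 MHz both map to 1.4 MHz.

42 MHz, 123.2 MHz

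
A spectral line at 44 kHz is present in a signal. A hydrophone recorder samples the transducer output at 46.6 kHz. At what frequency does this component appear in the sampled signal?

44 kHz > fs/2 = 23.3 kHz, folds to fs − 44 kHz = 2.6 kHz.

2.6 kHz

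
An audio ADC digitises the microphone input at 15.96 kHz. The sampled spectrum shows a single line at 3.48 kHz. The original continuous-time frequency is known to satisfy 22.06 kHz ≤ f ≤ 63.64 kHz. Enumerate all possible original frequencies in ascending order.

28.44 kHz, 35.4 kHz, 44.4 kHz, 51.36 kHz, 60.36 kHz

Frequencies that alias to 3.48 kHz are k·fs ± 3.48 kHz for integer k ≥ 0.
k=0: 3.48 kHz.
k=1: 12.48 kHz, 19.44 kHz.
k=2: 28.44 kHz, 35.4 kHz.
k=3: 44.4 kHz, 51.36 kHz.
k=4: 60.36 kHz, 67.32 kHz.
k=5: 76.32 kHz, 83.28 kHz.
Within [22.06 kHz, 63.64 kHz]: 28.44 kHz, 35.4 kHz, 44.4 kHz, 51.36 kHz, 60.36 kHz.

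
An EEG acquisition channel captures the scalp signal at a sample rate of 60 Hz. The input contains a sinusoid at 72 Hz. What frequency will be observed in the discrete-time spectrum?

12 Hz

72 Hz mod fs = 12 Hz.
12 Hz ≤ fs/2 = 30 Hz, appears at 12 Hz.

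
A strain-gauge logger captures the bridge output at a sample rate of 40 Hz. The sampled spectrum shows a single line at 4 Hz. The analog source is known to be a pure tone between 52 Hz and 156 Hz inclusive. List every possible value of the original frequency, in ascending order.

Frequencies that alias to 4 Hz are k·fs ± 4 Hz for integer k ≥ 0.
k=0: 4 Hz.
k=1: 36 Hz, 44 Hz.
k=2: 76 Hz, 84 Hz.
k=3: 116 Hz, 124 Hz.
k=4: 156 Hz, 164 Hz.
k=5: 196 Hz, 204 Hz.
Within [52 Hz, 156 Hz]: 76 Hz, 84 Hz, 116 Hz, 124 Hz, 156 Hz.

76 Hz, 84 Hz, 116 Hz, 124 Hz, 156 Hz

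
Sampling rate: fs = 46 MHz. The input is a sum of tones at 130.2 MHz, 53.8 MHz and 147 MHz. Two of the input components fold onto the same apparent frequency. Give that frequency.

fs/2 = 23 MHz.
130.2 MHz mod fs = 38.2 MHz.
38.2 MHz > fs/2 = 23 MHz, folds to fs − 38.2 MHz = 7.8 MHz.
53.8 MHz mod fs = 7.8 MHz.
7.8 MHz ≤ fs/2 = 23 MHz, appears at 7.8 MHz.
147 MHz mod fs = 9 MHz.
9 MHz ≤ fs/2 = 23 MHz, appears at 9 MHz.
53.8 MHz and 130.2 MHz both map to 7.8 MHz.

7.8 MHz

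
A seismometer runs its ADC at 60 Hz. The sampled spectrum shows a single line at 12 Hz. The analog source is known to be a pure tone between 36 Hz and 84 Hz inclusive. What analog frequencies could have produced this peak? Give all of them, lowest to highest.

48 Hz, 72 Hz

Frequencies that alias to 12 Hz are k·fs ± 12 Hz for integer k ≥ 0.
k=0: 12 Hz.
k=1: 48 Hz, 72 Hz.
k=2: 108 Hz, 132 Hz.
Within [36 Hz, 84 Hz]: 48 Hz, 72 Hz.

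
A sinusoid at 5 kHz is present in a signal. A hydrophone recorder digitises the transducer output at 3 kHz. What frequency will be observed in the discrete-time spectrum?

5 kHz mod fs = 2 kHz.
2 kHz > fs/2 = 1.5 kHz, folds to fs − 2 kHz = 1 kHz.

1 kHz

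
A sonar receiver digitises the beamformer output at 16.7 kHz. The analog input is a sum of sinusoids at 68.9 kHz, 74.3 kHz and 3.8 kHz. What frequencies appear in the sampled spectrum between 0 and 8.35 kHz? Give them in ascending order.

2.1 kHz, 3.8 kHz, 7.5 kHz

fs/2 = 8.35 kHz.
68.9 kHz mod fs = 2.1 kHz.
2.1 kHz ≤ fs/2 = 8.35 kHz, appears at 2.1 kHz.
74.3 kHz mod fs = 7.5 kHz.
7.5 kHz ≤ fs/2 = 8.35 kHz, appears at 7.5 kHz.
3.8 kHz ≤ fs/2 = 8.35 kHz, passes unchanged.
Distinct values: {2.1 kHz, 3.8 kHz, 7.5 kHz}.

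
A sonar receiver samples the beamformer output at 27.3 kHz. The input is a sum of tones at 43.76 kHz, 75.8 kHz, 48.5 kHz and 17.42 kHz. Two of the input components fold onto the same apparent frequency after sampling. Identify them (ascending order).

48.5 kHz, 75.8 kHz

fs/2 = 13.65 kHz.
43.76 kHz mod fs = 16.46 kHz.
16.46 kHz > fs/2 = 13.65 kHz, folds to fs − 16.46 kHz = 10.84 kHz.
75.8 kHz mod fs = 21.2 kHz.
21.2 kHz > fs/2 = 13.65 kHz, folds to fs − 21.2 kHz = 6.1 kHz.
48.5 kHz mod fs = 21.2 kHz.
21.2 kHz > fs/2 = 13.65 kHz, folds to fs − 21.2 kHz = 6.1 kHz.
17.42 kHz > fs/2 = 13.65 kHz, folds to fs − 17.42 kHz = 9.88 kHz.
48.5 kHz and 75.8 kHz both map to 6.1 kHz.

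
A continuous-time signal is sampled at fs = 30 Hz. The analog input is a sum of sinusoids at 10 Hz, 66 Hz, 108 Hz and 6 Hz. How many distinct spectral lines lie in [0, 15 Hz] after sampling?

3

fs/2 = 15 Hz.
10 Hz ≤ fs/2 = 15 Hz, passes unchanged.
66 Hz mod fs = 6 Hz.
6 Hz ≤ fs/2 = 15 Hz, appears at 6 Hz.
108 Hz mod fs = 18 Hz.
18 Hz > fs/2 = 15 Hz, folds to fs − 18 Hz = 12 Hz.
6 Hz ≤ fs/2 = 15 Hz, passes unchanged.
Distinct values: {6 Hz, 10 Hz, 12 Hz} → 3.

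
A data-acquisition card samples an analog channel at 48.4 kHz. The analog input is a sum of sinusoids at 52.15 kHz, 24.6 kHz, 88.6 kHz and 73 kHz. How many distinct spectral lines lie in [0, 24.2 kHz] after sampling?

fs/2 = 24.2 kHz.
52.15 kHz mod fs = 3.75 kHz.
3.75 kHz ≤ fs/2 = 24.2 kHz, appears at 3.75 kHz.
24.6 kHz > fs/2 = 24.2 kHz, folds to fs − 24.6 kHz = 23.8 kHz.
88.6 kHz mod fs = 40.2 kHz.
40.2 kHz > fs/2 = 24.2 kHz, folds to fs − 40.2 kHz = 8.2 kHz.
73 kHz mod fs = 24.6 kHz.
24.6 kHz > fs/2 = 24.2 kHz, folds to fs − 24.6 kHz = 23.8 kHz.
Distinct values: {3.75 kHz, 8.2 kHz, 23.8 kHz} → 3.

3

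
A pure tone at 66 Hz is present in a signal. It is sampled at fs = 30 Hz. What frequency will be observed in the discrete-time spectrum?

6 Hz

66 Hz mod fs = 6 Hz.
6 Hz ≤ fs/2 = 15 Hz, appears at 6 Hz.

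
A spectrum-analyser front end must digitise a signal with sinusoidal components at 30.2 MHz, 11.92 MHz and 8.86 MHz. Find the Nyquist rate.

60.4 MHz

Highest-frequency component: 30.2 MHz.
Nyquist rate = 2 × 30.2 MHz = 60.4 MHz.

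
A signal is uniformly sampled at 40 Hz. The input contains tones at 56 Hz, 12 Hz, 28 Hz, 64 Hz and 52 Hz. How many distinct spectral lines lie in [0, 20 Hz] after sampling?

fs/2 = 20 Hz.
56 Hz mod fs = 16 Hz.
16 Hz ≤ fs/2 = 20 Hz, appears at 16 Hz.
12 Hz ≤ fs/2 = 20 Hz, passes unchanged.
28 Hz > fs/2 = 20 Hz, folds to fs − 28 Hz = 12 Hz.
64 Hz mod fs = 24 Hz.
24 Hz > fs/2 = 20 Hz, folds to fs − 24 Hz = 16 Hz.
52 Hz mod fs = 12 Hz.
12 Hz ≤ fs/2 = 20 Hz, appears at 12 Hz.
Distinct values: {12 Hz, 16 Hz} → 2.

2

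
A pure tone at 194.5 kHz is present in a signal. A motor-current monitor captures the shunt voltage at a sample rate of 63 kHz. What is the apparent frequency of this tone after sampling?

194.5 kHz mod fs = 5.5 kHz.
5.5 kHz ≤ fs/2 = 31.5 kHz, appears at 5.5 kHz.

5.5 kHz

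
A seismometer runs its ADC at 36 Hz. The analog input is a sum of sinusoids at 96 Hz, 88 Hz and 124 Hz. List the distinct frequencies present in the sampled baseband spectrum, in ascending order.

12 Hz, 16 Hz

fs/2 = 18 Hz.
96 Hz mod fs = 24 Hz.
24 Hz > fs/2 = 18 Hz, folds to fs − 24 Hz = 12 Hz.
88 Hz mod fs = 16 Hz.
16 Hz ≤ fs/2 = 18 Hz, appears at 16 Hz.
124 Hz mod fs = 16 Hz.
16 Hz ≤ fs/2 = 18 Hz, appears at 16 Hz.
Distinct values: {12 Hz, 16 Hz}.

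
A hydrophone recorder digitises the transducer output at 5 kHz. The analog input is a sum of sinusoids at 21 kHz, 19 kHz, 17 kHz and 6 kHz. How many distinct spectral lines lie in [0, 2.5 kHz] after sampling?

2

fs/2 = 2.5 kHz.
21 kHz mod fs = 1 kHz.
1 kHz ≤ fs/2 = 2.5 kHz, appears at 1 kHz.
19 kHz mod fs = 4 kHz.
4 kHz > fs/2 = 2.5 kHz, folds to fs − 4 kHz = 1 kHz.
17 kHz mod fs = 2 kHz.
2 kHz ≤ fs/2 = 2.5 kHz, appears at 2 kHz.
6 kHz mod fs = 1 kHz.
1 kHz ≤ fs/2 = 2.5 kHz, appears at 1 kHz.
Distinct values: {1 kHz, 2 kHz} → 2.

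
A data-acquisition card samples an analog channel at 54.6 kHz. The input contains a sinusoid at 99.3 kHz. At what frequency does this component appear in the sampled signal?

9.9 kHz

99.3 kHz mod fs = 44.7 kHz.
44.7 kHz > fs/2 = 27.3 kHz, folds to fs − 44.7 kHz = 9.9 kHz.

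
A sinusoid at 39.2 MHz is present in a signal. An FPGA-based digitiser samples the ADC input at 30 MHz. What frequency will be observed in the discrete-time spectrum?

39.2 MHz mod fs = 9.2 MHz.
9.2 MHz ≤ fs/2 = 15 MHz, appears at 9.2 MHz.

9.2 MHz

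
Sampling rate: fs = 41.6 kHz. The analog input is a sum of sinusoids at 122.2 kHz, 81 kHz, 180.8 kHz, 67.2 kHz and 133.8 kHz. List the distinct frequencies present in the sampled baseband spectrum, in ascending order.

fs/2 = 20.8 kHz.
122.2 kHz mod fs = 39 kHz.
39 kHz > fs/2 = 20.8 kHz, folds to fs − 39 kHz = 2.6 kHz.
81 kHz mod fs = 39.4 kHz.
39.4 kHz > fs/2 = 20.8 kHz, folds to fs − 39.4 kHz = 2.2 kHz.
180.8 kHz mod fs = 14.4 kHz.
14.4 kHz ≤ fs/2 = 20.8 kHz, appears at 14.4 kHz.
67.2 kHz mod fs = 25.6 kHz.
25.6 kHz > fs/2 = 20.8 kHz, folds to fs − 25.6 kHz = 16 kHz.
133.8 kHz mod fs = 9 kHz.
9 kHz ≤ fs/2 = 20.8 kHz, appears at 9 kHz.
Distinct values: {2.2 kHz, 2.6 kHz, 9 kHz, 14.4 kHz, 16 kHz}.

2.2 kHz, 2.6 kHz, 9 kHz, 14.4 kHz, 16 kHz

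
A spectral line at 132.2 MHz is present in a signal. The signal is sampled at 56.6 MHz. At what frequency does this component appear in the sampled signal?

19 MHz

132.2 MHz mod fs = 19 MHz.
19 MHz ≤ fs/2 = 28.3 MHz, appears at 19 MHz.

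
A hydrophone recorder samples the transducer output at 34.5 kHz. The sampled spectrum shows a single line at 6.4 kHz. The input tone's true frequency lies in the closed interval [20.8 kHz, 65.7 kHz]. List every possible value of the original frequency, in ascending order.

Frequencies that alias to 6.4 kHz are k·fs ± 6.4 kHz for integer k ≥ 0.
k=0: 6.4 kHz.
k=1: 28.1 kHz, 40.9 kHz.
k=2: 62.6 kHz, 75.4 kHz.
k=3: 97.1 kHz, 109.9 kHz.
Within [20.8 kHz, 65.7 kHz]: 28.1 kHz, 40.9 kHz, 62.6 kHz.

28.1 kHz, 40.9 kHz, 62.6 kHz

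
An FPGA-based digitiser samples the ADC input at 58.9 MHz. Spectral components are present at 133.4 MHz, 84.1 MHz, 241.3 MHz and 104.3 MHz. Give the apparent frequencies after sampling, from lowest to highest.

5.7 MHz, 13.5 MHz, 15.6 MHz, 25.2 MHz

fs/2 = 29.45 MHz.
133.4 MHz mod fs = 15.6 MHz.
15.6 MHz ≤ fs/2 = 29.45 MHz, appears at 15.6 MHz.
84.1 MHz mod fs = 25.2 MHz.
25.2 MHz ≤ fs/2 = 29.45 MHz, appears at 25.2 MHz.
241.3 MHz mod fs = 5.7 MHz.
5.7 MHz ≤ fs/2 = 29.45 MHz, appears at 5.7 MHz.
104.3 MHz mod fs = 45.4 MHz.
45.4 MHz > fs/2 = 29.45 MHz, folds to fs − 45.4 MHz = 13.5 MHz.
Distinct values: {5.7 MHz, 13.5 MHz, 15.6 MHz, 25.2 MHz}.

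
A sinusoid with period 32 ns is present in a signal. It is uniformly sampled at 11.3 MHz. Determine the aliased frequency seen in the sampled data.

2.65 MHz

T = 32 ns → f = 1/T = 31.25 MHz.
31.25 MHz mod fs = 8.65 MHz.
8.65 MHz > fs/2 = 5.65 MHz, folds to fs − 8.65 MHz = 2.65 MHz.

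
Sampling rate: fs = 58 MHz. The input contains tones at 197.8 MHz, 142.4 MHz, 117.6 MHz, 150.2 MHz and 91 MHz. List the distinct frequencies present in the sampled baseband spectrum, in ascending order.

fs/2 = 29 MHz.
197.8 MHz mod fs = 23.8 MHz.
23.8 MHz ≤ fs/2 = 29 MHz, appears at 23.8 MHz.
142.4 MHz mod fs = 26.4 MHz.
26.4 MHz ≤ fs/2 = 29 MHz, appears at 26.4 MHz.
117.6 MHz mod fs = 1.6 MHz.
1.6 MHz ≤ fs/2 = 29 MHz, appears at 1.6 MHz.
150.2 MHz mod fs = 34.2 MHz.
34.2 MHz > fs/2 = 29 MHz, folds to fs − 34.2 MHz = 23.8 MHz.
91 MHz mod fs = 33 MHz.
33 MHz > fs/2 = 29 MHz, folds to fs − 33 MHz = 25 MHz.
Distinct values: {1.6 MHz, 23.8 MHz, 25 MHz, 26.4 MHz}.

1.6 MHz, 23.8 MHz, 25 MHz, 26.4 MHz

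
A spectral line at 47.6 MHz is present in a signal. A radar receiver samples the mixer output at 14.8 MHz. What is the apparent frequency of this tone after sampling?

47.6 MHz mod fs = 3.2 MHz.
3.2 MHz ≤ fs/2 = 7.4 MHz, appears at 3.2 MHz.

3.2 MHz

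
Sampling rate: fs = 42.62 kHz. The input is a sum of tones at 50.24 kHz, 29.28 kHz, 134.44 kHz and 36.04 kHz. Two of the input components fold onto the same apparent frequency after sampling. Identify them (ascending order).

fs/2 = 21.31 kHz.
50.24 kHz mod fs = 7.62 kHz.
7.62 kHz ≤ fs/2 = 21.31 kHz, appears at 7.62 kHz.
29.28 kHz > fs/2 = 21.31 kHz, folds to fs − 29.28 kHz = 13.34 kHz.
134.44 kHz mod fs = 6.58 kHz.
6.58 kHz ≤ fs/2 = 21.31 kHz, appears at 6.58 kHz.
36.04 kHz > fs/2 = 21.31 kHz, folds to fs − 36.04 kHz = 6.58 kHz.
36.04 kHz and 134.44 kHz both map to 6.58 kHz.

36.04 kHz, 134.44 kHz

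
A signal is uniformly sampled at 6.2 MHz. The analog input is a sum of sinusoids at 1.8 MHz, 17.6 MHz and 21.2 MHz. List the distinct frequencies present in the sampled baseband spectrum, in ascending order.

1 MHz, 1.8 MHz, 2.6 MHz

fs/2 = 3.1 MHz.
1.8 MHz ≤ fs/2 = 3.1 MHz, passes unchanged.
17.6 MHz mod fs = 5.2 MHz.
5.2 MHz > fs/2 = 3.1 MHz, folds to fs − 5.2 MHz = 1 MHz.
21.2 MHz mod fs = 2.6 MHz.
2.6 MHz ≤ fs/2 = 3.1 MHz, appears at 2.6 MHz.
Distinct values: {1 MHz, 1.8 MHz, 2.6 MHz}.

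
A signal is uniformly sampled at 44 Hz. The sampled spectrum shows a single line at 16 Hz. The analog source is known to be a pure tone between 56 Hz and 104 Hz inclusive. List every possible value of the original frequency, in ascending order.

60 Hz, 72 Hz, 104 Hz

Frequencies that alias to 16 Hz are k·fs ± 16 Hz for integer k ≥ 0.
k=0: 16 Hz.
k=1: 28 Hz, 60 Hz.
k=2: 72 Hz, 104 Hz.
k=3: 116 Hz, 148 Hz.
Within [56 Hz, 104 Hz]: 60 Hz, 72 Hz, 104 Hz.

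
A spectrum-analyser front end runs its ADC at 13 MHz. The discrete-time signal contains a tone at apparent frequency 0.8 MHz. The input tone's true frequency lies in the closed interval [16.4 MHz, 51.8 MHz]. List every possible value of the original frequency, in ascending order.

Frequencies that alias to 0.8 MHz are k·fs ± 0.8 MHz for integer k ≥ 0.
k=0: 0.8 MHz.
k=1: 12.2 MHz, 13.8 MHz.
k=2: 25.2 MHz, 26.8 MHz.
k=3: 38.2 MHz, 39.8 MHz.
k=4: 51.2 MHz, 52.8 MHz.
k=5: 64.2 MHz, 65.8 MHz.
Within [16.4 MHz, 51.8 MHz]: 25.2 MHz, 26.8 MHz, 38.2 MHz, 39.8 MHz, 51.2 MHz.

25.2 MHz, 26.8 MHz, 38.2 MHz, 39.8 MHz, 51.2 MHz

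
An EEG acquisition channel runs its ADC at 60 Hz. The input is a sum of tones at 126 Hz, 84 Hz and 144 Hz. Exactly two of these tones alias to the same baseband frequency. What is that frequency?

24 Hz

fs/2 = 30 Hz.
126 Hz mod fs = 6 Hz.
6 Hz ≤ fs/2 = 30 Hz, appears at 6 Hz.
84 Hz mod fs = 24 Hz.
24 Hz ≤ fs/2 = 30 Hz, appears at 24 Hz.
144 Hz mod fs = 24 Hz.
24 Hz ≤ fs/2 = 30 Hz, appears at 24 Hz.
84 Hz and 144 Hz both map to 24 Hz.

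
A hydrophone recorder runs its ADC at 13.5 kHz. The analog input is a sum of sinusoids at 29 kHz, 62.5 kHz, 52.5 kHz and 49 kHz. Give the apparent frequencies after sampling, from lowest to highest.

fs/2 = 6.75 kHz.
29 kHz mod fs = 2 kHz.
2 kHz ≤ fs/2 = 6.75 kHz, appears at 2 kHz.
62.5 kHz mod fs = 8.5 kHz.
8.5 kHz > fs/2 = 6.75 kHz, folds to fs − 8.5 kHz = 5 kHz.
52.5 kHz mod fs = 12 kHz.
12 kHz > fs/2 = 6.75 kHz, folds to fs − 12 kHz = 1.5 kHz.
49 kHz mod fs = 8.5 kHz.
8.5 kHz > fs/2 = 6.75 kHz, folds to fs − 8.5 kHz = 5 kHz.
Distinct values: {1.5 kHz, 2 kHz, 5 kHz}.

1.5 kHz, 2 kHz, 5 kHz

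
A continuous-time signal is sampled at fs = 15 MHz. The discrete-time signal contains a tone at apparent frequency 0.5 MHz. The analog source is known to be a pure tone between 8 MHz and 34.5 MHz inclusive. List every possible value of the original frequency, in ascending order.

14.5 MHz, 15.5 MHz, 29.5 MHz, 30.5 MHz

Frequencies that alias to 0.5 MHz are k·fs ± 0.5 MHz for integer k ≥ 0.
k=0: 0.5 MHz.
k=1: 14.5 MHz, 15.5 MHz.
k=2: 29.5 MHz, 30.5 MHz.
k=3: 44.5 MHz, 45.5 MHz.
Within [8 MHz, 34.5 MHz]: 14.5 MHz, 15.5 MHz, 29.5 MHz, 30.5 MHz.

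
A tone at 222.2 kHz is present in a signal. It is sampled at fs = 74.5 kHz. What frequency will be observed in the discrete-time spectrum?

222.2 kHz mod fs = 73.2 kHz.
73.2 kHz > fs/2 = 37.25 kHz, folds to fs − 73.2 kHz = 1.3 kHz.

1.3 kHz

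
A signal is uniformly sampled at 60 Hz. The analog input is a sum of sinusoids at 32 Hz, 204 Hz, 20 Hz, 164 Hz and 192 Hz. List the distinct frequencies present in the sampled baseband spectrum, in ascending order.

fs/2 = 30 Hz.
32 Hz > fs/2 = 30 Hz, folds to fs − 32 Hz = 28 Hz.
204 Hz mod fs = 24 Hz.
24 Hz ≤ fs/2 = 30 Hz, appears at 24 Hz.
20 Hz ≤ fs/2 = 30 Hz, passes unchanged.
164 Hz mod fs = 44 Hz.
44 Hz > fs/2 = 30 Hz, folds to fs − 44 Hz = 16 Hz.
192 Hz mod fs = 12 Hz.
12 Hz ≤ fs/2 = 30 Hz, appears at 12 Hz.
Distinct values: {12 Hz, 16 Hz, 20 Hz, 24 Hz, 28 Hz}.

12 Hz, 16 Hz, 20 Hz, 24 Hz, 28 Hz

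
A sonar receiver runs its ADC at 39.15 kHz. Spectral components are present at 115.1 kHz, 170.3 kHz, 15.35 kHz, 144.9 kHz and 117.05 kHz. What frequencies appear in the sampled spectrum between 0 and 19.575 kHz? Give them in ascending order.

fs/2 = 19.575 kHz.
115.1 kHz mod fs = 36.8 kHz.
36.8 kHz > fs/2 = 19.575 kHz, folds to fs − 36.8 kHz = 2.35 kHz.
170.3 kHz mod fs = 13.7 kHz.
13.7 kHz ≤ fs/2 = 19.575 kHz, appears at 13.7 kHz.
15.35 kHz ≤ fs/2 = 19.575 kHz, passes unchanged.
144.9 kHz mod fs = 27.45 kHz.
27.45 kHz > fs/2 = 19.575 kHz, folds to fs − 27.45 kHz = 11.7 kHz.
117.05 kHz mod fs = 38.75 kHz.
38.75 kHz > fs/2 = 19.575 kHz, folds to fs − 38.75 kHz = 0.4 kHz.
Distinct values: {0.4 kHz, 2.35 kHz, 11.7 kHz, 13.7 kHz, 15.35 kHz}.

0.4 kHz, 2.35 kHz, 11.7 kHz, 13.7 kHz, 15.35 kHz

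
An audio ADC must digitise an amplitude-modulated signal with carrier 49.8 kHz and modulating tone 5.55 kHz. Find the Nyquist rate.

110.7 kHz

AM sidebands sit at fc ± fm = 44.25 kHz and 55.35 kHz.
Highest-frequency component: 55.35 kHz.
Nyquist rate = 2 × 55.35 kHz = 110.7 kHz.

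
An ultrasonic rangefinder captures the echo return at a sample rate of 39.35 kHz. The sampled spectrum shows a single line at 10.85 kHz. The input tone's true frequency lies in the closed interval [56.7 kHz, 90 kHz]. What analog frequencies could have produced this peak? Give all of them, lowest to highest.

Frequencies that alias to 10.85 kHz are k·fs ± 10.85 kHz for integer k ≥ 0.
k=0: 10.85 kHz.
k=1: 28.5 kHz, 50.2 kHz.
k=2: 67.85 kHz, 89.55 kHz.
k=3: 107.2 kHz, 128.9 kHz.
Within [56.7 kHz, 90 kHz]: 67.85 kHz, 89.55 kHz.

67.85 kHz, 89.55 kHz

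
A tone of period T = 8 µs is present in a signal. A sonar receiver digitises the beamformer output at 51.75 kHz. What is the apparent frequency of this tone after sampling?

21.5 kHz

T = 8 µs → f = 1/T = 125 kHz.
125 kHz mod fs = 21.5 kHz.
21.5 kHz ≤ fs/2 = 25.875 kHz, appears at 21.5 kHz.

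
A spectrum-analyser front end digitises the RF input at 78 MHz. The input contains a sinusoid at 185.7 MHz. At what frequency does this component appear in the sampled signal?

29.7 MHz

185.7 MHz mod fs = 29.7 MHz.
29.7 MHz ≤ fs/2 = 39 MHz, appears at 29.7 MHz.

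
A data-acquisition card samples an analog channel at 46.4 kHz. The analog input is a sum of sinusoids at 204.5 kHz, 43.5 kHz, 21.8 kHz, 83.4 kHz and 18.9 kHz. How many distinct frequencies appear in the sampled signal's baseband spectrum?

4

fs/2 = 23.2 kHz.
204.5 kHz mod fs = 18.9 kHz.
18.9 kHz ≤ fs/2 = 23.2 kHz, appears at 18.9 kHz.
43.5 kHz > fs/2 = 23.2 kHz, folds to fs − 43.5 kHz = 2.9 kHz.
21.8 kHz ≤ fs/2 = 23.2 kHz, passes unchanged.
83.4 kHz mod fs = 37 kHz.
37 kHz > fs/2 = 23.2 kHz, folds to fs − 37 kHz = 9.4 kHz.
18.9 kHz ≤ fs/2 = 23.2 kHz, passes unchanged.
Distinct values: {2.9 kHz, 9.4 kHz, 18.9 kHz, 21.8 kHz} → 4.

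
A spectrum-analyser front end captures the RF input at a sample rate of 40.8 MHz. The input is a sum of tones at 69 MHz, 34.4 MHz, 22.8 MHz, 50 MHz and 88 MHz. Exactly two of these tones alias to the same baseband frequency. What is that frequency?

6.4 MHz

fs/2 = 20.4 MHz.
69 MHz mod fs = 28.2 MHz.
28.2 MHz > fs/2 = 20.4 MHz, folds to fs − 28.2 MHz = 12.6 MHz.
34.4 MHz > fs/2 = 20.4 MHz, folds to fs − 34.4 MHz = 6.4 MHz.
22.8 MHz > fs/2 = 20.4 MHz, folds to fs − 22.8 MHz = 18 MHz.
50 MHz mod fs = 9.2 MHz.
9.2 MHz ≤ fs/2 = 20.4 MHz, appears at 9.2 MHz.
88 MHz mod fs = 6.4 MHz.
6.4 MHz ≤ fs/2 = 20.4 MHz, appears at 6.4 MHz.
34.4 MHz and 88 MHz both map to 6.4 MHz.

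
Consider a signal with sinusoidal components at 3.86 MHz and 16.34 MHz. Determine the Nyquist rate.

Highest-frequency component: 16.34 MHz.
Nyquist rate = 2 × 16.34 MHz = 32.68 MHz.

32.68 MHz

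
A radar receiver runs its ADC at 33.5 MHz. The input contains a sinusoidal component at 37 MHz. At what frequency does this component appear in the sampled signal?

37 MHz mod fs = 3.5 MHz.
3.5 MHz ≤ fs/2 = 16.75 MHz, appears at 3.5 MHz.

3.5 MHz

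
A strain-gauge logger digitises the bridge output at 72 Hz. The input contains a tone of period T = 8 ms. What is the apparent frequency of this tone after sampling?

19 Hz

T = 8 ms → f = 1/T = 125 Hz.
125 Hz mod fs = 53 Hz.
53 Hz > fs/2 = 36 Hz, folds to fs − 53 Hz = 19 Hz.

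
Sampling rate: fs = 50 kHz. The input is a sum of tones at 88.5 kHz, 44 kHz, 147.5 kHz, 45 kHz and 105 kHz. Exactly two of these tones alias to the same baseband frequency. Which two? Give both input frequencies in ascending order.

fs/2 = 25 kHz.
88.5 kHz mod fs = 38.5 kHz.
38.5 kHz > fs/2 = 25 kHz, folds to fs − 38.5 kHz = 11.5 kHz.
44 kHz > fs/2 = 25 kHz, folds to fs − 44 kHz = 6 kHz.
147.5 kHz mod fs = 47.5 kHz.
47.5 kHz > fs/2 = 25 kHz, folds to fs − 47.5 kHz = 2.5 kHz.
45 kHz > fs/2 = 25 kHz, folds to fs − 45 kHz = 5 kHz.
105 kHz mod fs = 5 kHz.
5 kHz ≤ fs/2 = 25 kHz, appears at 5 kHz.
45 kHz and 105 kHz both map to 5 kHz.

45 kHz, 105 kHz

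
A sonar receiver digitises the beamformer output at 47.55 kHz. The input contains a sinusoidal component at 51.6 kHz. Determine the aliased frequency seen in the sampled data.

51.6 kHz mod fs = 4.05 kHz.
4.05 kHz ≤ fs/2 = 23.775 kHz, appears at 4.05 kHz.

4.05 kHz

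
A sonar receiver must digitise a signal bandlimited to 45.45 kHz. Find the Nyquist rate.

90.9 kHz

Nyquist rate = 2 × 45.45 kHz = 90.9 kHz.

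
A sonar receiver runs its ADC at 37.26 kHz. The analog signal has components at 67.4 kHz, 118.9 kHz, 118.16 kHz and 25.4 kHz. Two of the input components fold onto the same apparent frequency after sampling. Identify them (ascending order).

67.4 kHz, 118.9 kHz

fs/2 = 18.63 kHz.
67.4 kHz mod fs = 30.14 kHz.
30.14 kHz > fs/2 = 18.63 kHz, folds to fs − 30.14 kHz = 7.12 kHz.
118.9 kHz mod fs = 7.12 kHz.
7.12 kHz ≤ fs/2 = 18.63 kHz, appears at 7.12 kHz.
118.16 kHz mod fs = 6.38 kHz.
6.38 kHz ≤ fs/2 = 18.63 kHz, appears at 6.38 kHz.
25.4 kHz > fs/2 = 18.63 kHz, folds to fs − 25.4 kHz = 11.86 kHz.
67.4 kHz and 118.9 kHz both map to 7.12 kHz.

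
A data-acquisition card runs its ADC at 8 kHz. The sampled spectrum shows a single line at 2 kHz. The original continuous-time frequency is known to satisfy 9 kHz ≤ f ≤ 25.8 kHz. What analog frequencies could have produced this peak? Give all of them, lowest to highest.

Frequencies that alias to 2 kHz are k·fs ± 2 kHz for integer k ≥ 0.
k=0: 2 kHz.
k=1: 6 kHz, 10 kHz.
k=2: 14 kHz, 18 kHz.
k=3: 22 kHz, 26 kHz.
k=4: 30 kHz, 34 kHz.
Within [9 kHz, 25.8 kHz]: 10 kHz, 14 kHz, 18 kHz, 22 kHz.

10 kHz, 14 kHz, 18 kHz, 22 kHz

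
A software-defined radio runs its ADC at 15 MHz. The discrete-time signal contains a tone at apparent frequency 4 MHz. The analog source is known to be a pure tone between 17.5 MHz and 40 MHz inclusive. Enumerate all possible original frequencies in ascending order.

Frequencies that alias to 4 MHz are k·fs ± 4 MHz for integer k ≥ 0.
k=0: 4 MHz.
k=1: 11 MHz, 19 MHz.
k=2: 26 MHz, 34 MHz.
k=3: 41 MHz, 49 MHz.
Within [17.5 MHz, 40 MHz]: 19 MHz, 26 MHz, 34 MHz.

19 MHz, 26 MHz, 34 MHz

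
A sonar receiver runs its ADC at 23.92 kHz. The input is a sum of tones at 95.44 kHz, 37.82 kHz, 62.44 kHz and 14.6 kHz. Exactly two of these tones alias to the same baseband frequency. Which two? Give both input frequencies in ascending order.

14.6 kHz, 62.44 kHz

fs/2 = 11.96 kHz.
95.44 kHz mod fs = 23.68 kHz.
23.68 kHz > fs/2 = 11.96 kHz, folds to fs − 23.68 kHz = 0.24 kHz.
37.82 kHz mod fs = 13.9 kHz.
13.9 kHz > fs/2 = 11.96 kHz, folds to fs − 13.9 kHz = 10.02 kHz.
62.44 kHz mod fs = 14.6 kHz.
14.6 kHz > fs/2 = 11.96 kHz, folds to fs − 14.6 kHz = 9.32 kHz.
14.6 kHz > fs/2 = 11.96 kHz, folds to fs − 14.6 kHz = 9.32 kHz.
14.6 kHz and 62.44 kHz both map to 9.32 kHz.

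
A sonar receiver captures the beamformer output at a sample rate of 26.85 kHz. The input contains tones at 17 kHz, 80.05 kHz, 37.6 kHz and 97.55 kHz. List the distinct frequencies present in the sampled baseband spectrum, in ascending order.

fs/2 = 13.425 kHz.
17 kHz > fs/2 = 13.425 kHz, folds to fs − 17 kHz = 9.85 kHz.
80.05 kHz mod fs = 26.35 kHz.
26.35 kHz > fs/2 = 13.425 kHz, folds to fs − 26.35 kHz = 0.5 kHz.
37.6 kHz mod fs = 10.75 kHz.
10.75 kHz ≤ fs/2 = 13.425 kHz, appears at 10.75 kHz.
97.55 kHz mod fs = 17 kHz.
17 kHz > fs/2 = 13.425 kHz, folds to fs − 17 kHz = 9.85 kHz.
Distinct values: {0.5 kHz, 9.85 kHz, 10.75 kHz}.

0.5 kHz, 9.85 kHz, 10.75 kHz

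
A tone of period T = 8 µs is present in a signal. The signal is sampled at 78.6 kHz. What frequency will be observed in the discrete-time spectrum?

T = 8 µs → f = 1/T = 125 kHz.
125 kHz mod fs = 46.4 kHz.
46.4 kHz > fs/2 = 39.3 kHz, folds to fs − 46.4 kHz = 32.2 kHz.

32.2 kHz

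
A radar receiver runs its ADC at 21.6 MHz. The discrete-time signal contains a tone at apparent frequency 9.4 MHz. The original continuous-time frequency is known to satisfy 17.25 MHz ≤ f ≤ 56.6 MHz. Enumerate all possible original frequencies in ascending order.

Frequencies that alias to 9.4 MHz are k·fs ± 9.4 MHz for integer k ≥ 0.
k=0: 9.4 MHz.
k=1: 12.2 MHz, 31 MHz.
k=2: 33.8 MHz, 52.6 MHz.
k=3: 55.4 MHz, 74.2 MHz.
k=4: 77 MHz, 95.8 MHz.
Within [17.25 MHz, 56.6 MHz]: 31 MHz, 33.8 MHz, 52.6 MHz, 55.4 MHz.

31 MHz, 33.8 MHz, 52.6 MHz, 55.4 MHz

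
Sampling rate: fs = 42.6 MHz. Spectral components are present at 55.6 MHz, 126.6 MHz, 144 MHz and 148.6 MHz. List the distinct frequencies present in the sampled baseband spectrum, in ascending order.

fs/2 = 21.3 MHz.
55.6 MHz mod fs = 13 MHz.
13 MHz ≤ fs/2 = 21.3 MHz, appears at 13 MHz.
126.6 MHz mod fs = 41.4 MHz.
41.4 MHz > fs/2 = 21.3 MHz, folds to fs − 41.4 MHz = 1.2 MHz.
144 MHz mod fs = 16.2 MHz.
16.2 MHz ≤ fs/2 = 21.3 MHz, appears at 16.2 MHz.
148.6 MHz mod fs = 20.8 MHz.
20.8 MHz ≤ fs/2 = 21.3 MHz, appears at 20.8 MHz.
Distinct values: {1.2 MHz, 13 MHz, 16.2 MHz, 20.8 MHz}.

1.2 MHz, 13 MHz, 16.2 MHz, 20.8 MHz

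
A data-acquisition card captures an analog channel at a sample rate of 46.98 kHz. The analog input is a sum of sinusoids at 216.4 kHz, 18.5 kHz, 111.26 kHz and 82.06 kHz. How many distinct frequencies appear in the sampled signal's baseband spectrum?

3

fs/2 = 23.49 kHz.
216.4 kHz mod fs = 28.48 kHz.
28.48 kHz > fs/2 = 23.49 kHz, folds to fs − 28.48 kHz = 18.5 kHz.
18.5 kHz ≤ fs/2 = 23.49 kHz, passes unchanged.
111.26 kHz mod fs = 17.3 kHz.
17.3 kHz ≤ fs/2 = 23.49 kHz, appears at 17.3 kHz.
82.06 kHz mod fs = 35.08 kHz.
35.08 kHz > fs/2 = 23.49 kHz, folds to fs − 35.08 kHz = 11.9 kHz.
Distinct values: {11.9 kHz, 17.3 kHz, 18.5 kHz} → 3.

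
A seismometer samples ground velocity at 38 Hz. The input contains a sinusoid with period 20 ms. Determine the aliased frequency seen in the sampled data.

12 Hz

T = 20 ms → f = 1/T = 50 Hz.
50 Hz mod fs = 12 Hz.
12 Hz ≤ fs/2 = 19 Hz, appears at 12 Hz.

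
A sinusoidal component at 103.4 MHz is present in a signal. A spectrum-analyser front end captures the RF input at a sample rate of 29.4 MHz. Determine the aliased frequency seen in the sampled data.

103.4 MHz mod fs = 15.2 MHz.
15.2 MHz > fs/2 = 14.7 MHz, folds to fs − 15.2 MHz = 14.2 MHz.

14.2 MHz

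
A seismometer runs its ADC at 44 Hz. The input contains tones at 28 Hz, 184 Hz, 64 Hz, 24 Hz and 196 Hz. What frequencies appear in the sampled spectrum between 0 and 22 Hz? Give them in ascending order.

fs/2 = 22 Hz.
28 Hz > fs/2 = 22 Hz, folds to fs − 28 Hz = 16 Hz.
184 Hz mod fs = 8 Hz.
8 Hz ≤ fs/2 = 22 Hz, appears at 8 Hz.
64 Hz mod fs = 20 Hz.
20 Hz ≤ fs/2 = 22 Hz, appears at 20 Hz.
24 Hz > fs/2 = 22 Hz, folds to fs − 24 Hz = 20 Hz.
196 Hz mod fs = 20 Hz.
20 Hz ≤ fs/2 = 22 Hz, appears at 20 Hz.
Distinct values: {8 Hz, 16 Hz, 20 Hz}.

8 Hz, 16 Hz, 20 Hz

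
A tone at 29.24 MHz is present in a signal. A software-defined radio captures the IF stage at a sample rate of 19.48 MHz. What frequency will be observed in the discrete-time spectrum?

29.24 MHz mod fs = 9.76 MHz.
9.76 MHz > fs/2 = 9.74 MHz, folds to fs − 9.76 MHz = 9.72 MHz.

9.72 MHz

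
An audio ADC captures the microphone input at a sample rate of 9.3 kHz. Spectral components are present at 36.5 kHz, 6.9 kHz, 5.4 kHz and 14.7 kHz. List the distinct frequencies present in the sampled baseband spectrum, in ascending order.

fs/2 = 4.65 kHz.
36.5 kHz mod fs = 8.6 kHz.
8.6 kHz > fs/2 = 4.65 kHz, folds to fs − 8.6 kHz = 0.7 kHz.
6.9 kHz > fs/2 = 4.65 kHz, folds to fs − 6.9 kHz = 2.4 kHz.
5.4 kHz > fs/2 = 4.65 kHz, folds to fs − 5.4 kHz = 3.9 kHz.
14.7 kHz mod fs = 5.4 kHz.
5.4 kHz > fs/2 = 4.65 kHz, folds to fs − 5.4 kHz = 3.9 kHz.
Distinct values: {0.7 kHz, 2.4 kHz, 3.9 kHz}.

0.7 kHz, 2.4 kHz, 3.9 kHz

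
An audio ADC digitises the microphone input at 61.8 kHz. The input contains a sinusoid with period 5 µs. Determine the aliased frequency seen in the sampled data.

14.6 kHz

T = 5 µs → f = 1/T = 200 kHz.
200 kHz mod fs = 14.6 kHz.
14.6 kHz ≤ fs/2 = 30.9 kHz, appears at 14.6 kHz.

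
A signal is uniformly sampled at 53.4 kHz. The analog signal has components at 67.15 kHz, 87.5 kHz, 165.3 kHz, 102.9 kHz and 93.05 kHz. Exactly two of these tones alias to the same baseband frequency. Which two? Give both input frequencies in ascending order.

fs/2 = 26.7 kHz.
67.15 kHz mod fs = 13.75 kHz.
13.75 kHz ≤ fs/2 = 26.7 kHz, appears at 13.75 kHz.
87.5 kHz mod fs = 34.1 kHz.
34.1 kHz > fs/2 = 26.7 kHz, folds to fs − 34.1 kHz = 19.3 kHz.
165.3 kHz mod fs = 5.1 kHz.
5.1 kHz ≤ fs/2 = 26.7 kHz, appears at 5.1 kHz.
102.9 kHz mod fs = 49.5 kHz.
49.5 kHz > fs/2 = 26.7 kHz, folds to fs − 49.5 kHz = 3.9 kHz.
93.05 kHz mod fs = 39.65 kHz.
39.65 kHz > fs/2 = 26.7 kHz, folds to fs − 39.65 kHz = 13.75 kHz.
67.15 kHz and 93.05 kHz both map to 13.75 kHz.

67.15 kHz, 93.05 kHz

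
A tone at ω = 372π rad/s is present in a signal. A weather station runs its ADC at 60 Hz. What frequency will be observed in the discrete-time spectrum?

ω = 372π rad/s → f = ω/(2π) = 186 Hz.
186 Hz mod fs = 6 Hz.
6 Hz ≤ fs/2 = 30 Hz, appears at 6 Hz.

6 Hz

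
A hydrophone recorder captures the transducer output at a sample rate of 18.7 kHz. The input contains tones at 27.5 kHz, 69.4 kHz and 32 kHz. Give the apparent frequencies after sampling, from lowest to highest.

5.4 kHz, 8.8 kHz

fs/2 = 9.35 kHz.
27.5 kHz mod fs = 8.8 kHz.
8.8 kHz ≤ fs/2 = 9.35 kHz, appears at 8.8 kHz.
69.4 kHz mod fs = 13.3 kHz.
13.3 kHz > fs/2 = 9.35 kHz, folds to fs − 13.3 kHz = 5.4 kHz.
32 kHz mod fs = 13.3 kHz.
13.3 kHz > fs/2 = 9.35 kHz, folds to fs − 13.3 kHz = 5.4 kHz.
Distinct values: {5.4 kHz, 8.8 kHz}.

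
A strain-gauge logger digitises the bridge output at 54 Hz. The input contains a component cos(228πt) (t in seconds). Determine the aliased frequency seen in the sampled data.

ω = 228π rad/s → f = ω/(2π) = 114 Hz.
114 Hz mod fs = 6 Hz.
6 Hz ≤ fs/2 = 27 Hz, appears at 6 Hz.

6 Hz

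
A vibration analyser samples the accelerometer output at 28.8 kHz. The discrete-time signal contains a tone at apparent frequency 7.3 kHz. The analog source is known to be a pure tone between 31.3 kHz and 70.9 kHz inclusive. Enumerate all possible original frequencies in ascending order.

Frequencies that alias to 7.3 kHz are k·fs ± 7.3 kHz for integer k ≥ 0.
k=0: 7.3 kHz.
k=1: 21.5 kHz, 36.1 kHz.
k=2: 50.3 kHz, 64.9 kHz.
k=3: 79.1 kHz, 93.7 kHz.
Within [31.3 kHz, 70.9 kHz]: 36.1 kHz, 50.3 kHz, 64.9 kHz.

36.1 kHz, 50.3 kHz, 64.9 kHz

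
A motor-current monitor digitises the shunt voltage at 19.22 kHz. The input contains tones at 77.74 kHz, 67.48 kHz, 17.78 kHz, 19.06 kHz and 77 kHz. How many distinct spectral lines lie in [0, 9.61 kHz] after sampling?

fs/2 = 9.61 kHz.
77.74 kHz mod fs = 0.86 kHz.
0.86 kHz ≤ fs/2 = 9.61 kHz, appears at 0.86 kHz.
67.48 kHz mod fs = 9.82 kHz.
9.82 kHz > fs/2 = 9.61 kHz, folds to fs − 9.82 kHz = 9.4 kHz.
17.78 kHz > fs/2 = 9.61 kHz, folds to fs − 17.78 kHz = 1.44 kHz.
19.06 kHz > fs/2 = 9.61 kHz, folds to fs − 19.06 kHz = 0.16 kHz.
77 kHz mod fs = 0.12 kHz.
0.12 kHz ≤ fs/2 = 9.61 kHz, appears at 0.12 kHz.
Distinct values: {0.12 kHz, 0.16 kHz, 0.86 kHz, 1.44 kHz, 9.4 kHz} → 5.

5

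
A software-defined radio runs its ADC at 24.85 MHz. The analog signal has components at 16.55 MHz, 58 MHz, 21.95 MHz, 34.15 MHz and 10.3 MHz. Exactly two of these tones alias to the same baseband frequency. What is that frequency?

8.3 MHz

fs/2 = 12.425 MHz.
16.55 MHz > fs/2 = 12.425 MHz, folds to fs − 16.55 MHz = 8.3 MHz.
58 MHz mod fs = 8.3 MHz.
8.3 MHz ≤ fs/2 = 12.425 MHz, appears at 8.3 MHz.
21.95 MHz > fs/2 = 12.425 MHz, folds to fs − 21.95 MHz = 2.9 MHz.
34.15 MHz mod fs = 9.3 MHz.
9.3 MHz ≤ fs/2 = 12.425 MHz, appears at 9.3 MHz.
10.3 MHz ≤ fs/2 = 12.425 MHz, passes unchanged.
16.55 MHz and 58 MHz both map to 8.3 MHz.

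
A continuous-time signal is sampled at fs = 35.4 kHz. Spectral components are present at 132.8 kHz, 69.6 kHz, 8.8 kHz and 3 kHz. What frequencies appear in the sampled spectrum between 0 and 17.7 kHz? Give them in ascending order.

fs/2 = 17.7 kHz.
132.8 kHz mod fs = 26.6 kHz.
26.6 kHz > fs/2 = 17.7 kHz, folds to fs − 26.6 kHz = 8.8 kHz.
69.6 kHz mod fs = 34.2 kHz.
34.2 kHz > fs/2 = 17.7 kHz, folds to fs − 34.2 kHz = 1.2 kHz.
8.8 kHz ≤ fs/2 = 17.7 kHz, passes unchanged.
3 kHz ≤ fs/2 = 17.7 kHz, passes unchanged.
Distinct values: {1.2 kHz, 3 kHz, 8.8 kHz}.

1.2 kHz, 3 kHz, 8.8 kHz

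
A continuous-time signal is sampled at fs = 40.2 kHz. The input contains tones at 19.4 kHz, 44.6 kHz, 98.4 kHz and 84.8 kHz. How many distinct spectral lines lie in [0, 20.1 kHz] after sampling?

3

fs/2 = 20.1 kHz.
19.4 kHz ≤ fs/2 = 20.1 kHz, passes unchanged.
44.6 kHz mod fs = 4.4 kHz.
4.4 kHz ≤ fs/2 = 20.1 kHz, appears at 4.4 kHz.
98.4 kHz mod fs = 18 kHz.
18 kHz ≤ fs/2 = 20.1 kHz, appears at 18 kHz.
84.8 kHz mod fs = 4.4 kHz.
4.4 kHz ≤ fs/2 = 20.1 kHz, appears at 4.4 kHz.
Distinct values: {4.4 kHz, 18 kHz, 19.4 kHz} → 3.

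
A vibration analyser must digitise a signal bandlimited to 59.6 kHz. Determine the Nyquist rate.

119.2 kHz

Nyquist rate = 2 × 59.6 kHz = 119.2 kHz.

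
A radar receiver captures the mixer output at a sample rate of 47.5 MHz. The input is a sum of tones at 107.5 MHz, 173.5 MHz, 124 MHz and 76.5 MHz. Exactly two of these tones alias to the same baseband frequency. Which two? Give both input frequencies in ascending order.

fs/2 = 23.75 MHz.
107.5 MHz mod fs = 12.5 MHz.
12.5 MHz ≤ fs/2 = 23.75 MHz, appears at 12.5 MHz.
173.5 MHz mod fs = 31 MHz.
31 MHz > fs/2 = 23.75 MHz, folds to fs − 31 MHz = 16.5 MHz.
124 MHz mod fs = 29 MHz.
29 MHz > fs/2 = 23.75 MHz, folds to fs − 29 MHz = 18.5 MHz.
76.5 MHz mod fs = 29 MHz.
29 MHz > fs/2 = 23.75 MHz, folds to fs − 29 MHz = 18.5 MHz.
76.5 MHz and 124 MHz both map to 18.5 MHz.

76.5 MHz, 124 MHz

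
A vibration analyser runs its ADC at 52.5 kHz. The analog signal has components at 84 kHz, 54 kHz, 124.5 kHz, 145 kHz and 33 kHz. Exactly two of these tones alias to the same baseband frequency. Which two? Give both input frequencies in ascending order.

fs/2 = 26.25 kHz.
84 kHz mod fs = 31.5 kHz.
31.5 kHz > fs/2 = 26.25 kHz, folds to fs − 31.5 kHz = 21 kHz.
54 kHz mod fs = 1.5 kHz.
1.5 kHz ≤ fs/2 = 26.25 kHz, appears at 1.5 kHz.
124.5 kHz mod fs = 19.5 kHz.
19.5 kHz ≤ fs/2 = 26.25 kHz, appears at 19.5 kHz.
145 kHz mod fs = 40 kHz.
40 kHz > fs/2 = 26.25 kHz, folds to fs − 40 kHz = 12.5 kHz.
33 kHz > fs/2 = 26.25 kHz, folds to fs − 33 kHz = 19.5 kHz.
33 kHz and 124.5 kHz both map to 19.5 kHz.

33 kHz, 124.5 kHz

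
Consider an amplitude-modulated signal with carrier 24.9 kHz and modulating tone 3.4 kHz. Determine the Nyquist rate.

56.6 kHz

AM sidebands sit at fc ± fm = 21.5 kHz and 28.3 kHz.
Highest-frequency component: 28.3 kHz.
Nyquist rate = 2 × 28.3 kHz = 56.6 kHz.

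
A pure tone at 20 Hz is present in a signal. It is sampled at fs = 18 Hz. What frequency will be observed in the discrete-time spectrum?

20 Hz mod fs = 2 Hz.
2 Hz ≤ fs/2 = 9 Hz, appears at 2 Hz.

2 Hz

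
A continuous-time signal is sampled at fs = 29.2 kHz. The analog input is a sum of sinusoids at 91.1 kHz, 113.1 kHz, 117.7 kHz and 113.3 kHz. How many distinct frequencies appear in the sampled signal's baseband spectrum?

3

fs/2 = 14.6 kHz.
91.1 kHz mod fs = 3.5 kHz.
3.5 kHz ≤ fs/2 = 14.6 kHz, appears at 3.5 kHz.
113.1 kHz mod fs = 25.5 kHz.
25.5 kHz > fs/2 = 14.6 kHz, folds to fs − 25.5 kHz = 3.7 kHz.
117.7 kHz mod fs = 0.9 kHz.
0.9 kHz ≤ fs/2 = 14.6 kHz, appears at 0.9 kHz.
113.3 kHz mod fs = 25.7 kHz.
25.7 kHz > fs/2 = 14.6 kHz, folds to fs − 25.7 kHz = 3.5 kHz.
Distinct values: {0.9 kHz, 3.5 kHz, 3.7 kHz} → 3.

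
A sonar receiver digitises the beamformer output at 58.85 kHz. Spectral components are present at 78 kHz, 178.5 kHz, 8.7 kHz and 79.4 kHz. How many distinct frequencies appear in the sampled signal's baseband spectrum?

4

fs/2 = 29.425 kHz.
78 kHz mod fs = 19.15 kHz.
19.15 kHz ≤ fs/2 = 29.425 kHz, appears at 19.15 kHz.
178.5 kHz mod fs = 1.95 kHz.
1.95 kHz ≤ fs/2 = 29.425 kHz, appears at 1.95 kHz.
8.7 kHz ≤ fs/2 = 29.425 kHz, passes unchanged.
79.4 kHz mod fs = 20.55 kHz.
20.55 kHz ≤ fs/2 = 29.425 kHz, appears at 20.55 kHz.
Distinct values: {1.95 kHz, 8.7 kHz, 19.15 kHz, 20.55 kHz} → 4.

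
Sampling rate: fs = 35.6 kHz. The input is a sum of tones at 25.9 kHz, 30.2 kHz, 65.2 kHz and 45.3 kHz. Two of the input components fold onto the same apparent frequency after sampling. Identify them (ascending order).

25.9 kHz, 45.3 kHz

fs/2 = 17.8 kHz.
25.9 kHz > fs/2 = 17.8 kHz, folds to fs − 25.9 kHz = 9.7 kHz.
30.2 kHz > fs/2 = 17.8 kHz, folds to fs − 30.2 kHz = 5.4 kHz.
65.2 kHz mod fs = 29.6 kHz.
29.6 kHz > fs/2 = 17.8 kHz, folds to fs − 29.6 kHz = 6 kHz.
45.3 kHz mod fs = 9.7 kHz.
9.7 kHz ≤ fs/2 = 17.8 kHz, appears at 9.7 kHz.
25.9 kHz and 45.3 kHz both map to 9.7 kHz.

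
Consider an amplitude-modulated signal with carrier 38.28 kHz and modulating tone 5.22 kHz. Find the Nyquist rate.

87 kHz

AM sidebands sit at fc ± fm = 33.06 kHz and 43.5 kHz.
Highest-frequency component: 43.5 kHz.
Nyquist rate = 2 × 43.5 kHz = 87 kHz.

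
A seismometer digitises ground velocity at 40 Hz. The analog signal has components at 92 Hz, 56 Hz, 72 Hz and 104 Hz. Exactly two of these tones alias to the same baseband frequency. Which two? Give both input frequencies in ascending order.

56 Hz, 104 Hz

fs/2 = 20 Hz.
92 Hz mod fs = 12 Hz.
12 Hz ≤ fs/2 = 20 Hz, appears at 12 Hz.
56 Hz mod fs = 16 Hz.
16 Hz ≤ fs/2 = 20 Hz, appears at 16 Hz.
72 Hz mod fs = 32 Hz.
32 Hz > fs/2 = 20 Hz, folds to fs − 32 Hz = 8 Hz.
104 Hz mod fs = 24 Hz.
24 Hz > fs/2 = 20 Hz, folds to fs − 24 Hz = 16 Hz.
56 Hz and 104 Hz both map to 16 Hz.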